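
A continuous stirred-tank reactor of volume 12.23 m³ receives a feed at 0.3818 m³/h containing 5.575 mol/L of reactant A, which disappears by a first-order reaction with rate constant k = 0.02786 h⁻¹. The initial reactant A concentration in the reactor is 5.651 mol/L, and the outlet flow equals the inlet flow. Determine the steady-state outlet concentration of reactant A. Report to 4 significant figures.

2.946 mol/L

Species balance: V dC/dt = Q C_in − Q C − k V C.
At steady state: 0 = Q C_in − (Q + kV) C_ss, so C_ss = Q C_in/(Q + kV).
C_ss = 0.3818·5.575/(0.3818 + 0.02786·12.23) = 2.12853/0.722528 = 2.94596 mol/L.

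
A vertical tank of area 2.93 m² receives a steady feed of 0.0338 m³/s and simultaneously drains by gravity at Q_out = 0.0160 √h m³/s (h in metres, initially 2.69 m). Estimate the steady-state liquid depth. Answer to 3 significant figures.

A dh/dt = Q_in − 0.0160 √h. Steady state requires inflow = outflow:
Q_in = 0.0160 √h_ss ⇒ √h_ss = 0.0338/0.0160 = 2.1125.
h_ss = 2.1125² = 4.4627 m. (Since h₀ = 2.69 m < h_ss, the level will rise toward this value.)

4.46 m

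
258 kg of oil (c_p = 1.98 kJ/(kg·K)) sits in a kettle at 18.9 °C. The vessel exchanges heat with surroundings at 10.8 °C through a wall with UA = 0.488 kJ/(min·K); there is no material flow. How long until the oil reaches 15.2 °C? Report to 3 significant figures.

Lumped-capacitance energy balance: M c_p dT/dt = UA(T_amb − T).
τ = M c_p/UA = 1046.8 min; T_ss = T_amb = 10.800 °C.
T(t) = T_ss + (T₀ − T_ss)e^(−t/τ); set T = 15.2:
t = −τ ln[(T − T_ss)/(T₀ − T_ss)] = −1046.8 · ln(0.54321) = 638.82 min.

639 min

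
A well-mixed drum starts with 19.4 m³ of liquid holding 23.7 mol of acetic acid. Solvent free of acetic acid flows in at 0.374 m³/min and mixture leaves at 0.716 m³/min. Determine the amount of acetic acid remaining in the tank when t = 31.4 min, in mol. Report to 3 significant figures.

Let m(t) be the amount of acetic acid. Volume: V(t) = V₀ + (Q_in − Q_out) t = 19.4 − 0.34200 t; V(31.4) = 8.6612 m³.
Species balance (pure solvent in): dm/dt = −Q_out · m/V(t).
dm/m = −Q_out dt/(V₀ − 0.34200 t); integrating gives ln(m/m₀) = −(Q_out/(Q_in−Q_out)) ln(V/V₀).
m = m₀ (V₀/V)^(Q_out/(Q_in−Q_out)) = 23.7 × (19.4/8.6612)^(-2.0936) = 4.3806 mol.

4.38 mol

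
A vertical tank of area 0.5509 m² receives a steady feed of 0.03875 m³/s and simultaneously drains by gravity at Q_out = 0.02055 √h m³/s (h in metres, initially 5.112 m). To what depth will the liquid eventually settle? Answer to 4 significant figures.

3.556 m

Level balance: A dh/dt = 0.03875 − 0.02055 √h. Setting dh/dt = 0:
Q_in = 0.02055 √h_ss ⇒ √h_ss = 0.03875/0.02055 = 1.88564.
h_ss = 1.88564² = 3.55566 m. (Since h₀ = 5.112 m > h_ss, the level will fall toward this value.)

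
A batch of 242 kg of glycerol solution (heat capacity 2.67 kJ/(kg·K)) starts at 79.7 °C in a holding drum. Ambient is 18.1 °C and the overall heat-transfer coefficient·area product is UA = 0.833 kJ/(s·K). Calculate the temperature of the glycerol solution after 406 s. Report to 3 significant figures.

M c_p dT/dt = −UA(T − T_amb).
dT/dt = (T_ss − T)/τ with T_ss = T_amb = 18.100 °C, τ = M c_p/UA = 242·2.67/0.833 = 775.68 s.
This is linear first-order; T(t) = T_ss + (T₀ − T_ss) e^(−t/τ).
T(406) = 18.100 + (61.600)·0.59249 = 54.598 °C.

54.6 °C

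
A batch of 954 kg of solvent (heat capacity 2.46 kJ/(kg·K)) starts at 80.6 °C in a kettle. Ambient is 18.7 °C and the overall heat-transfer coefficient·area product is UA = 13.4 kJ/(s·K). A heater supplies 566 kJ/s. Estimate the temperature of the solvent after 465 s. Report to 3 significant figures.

Unsteady energy balance on the tank contents: M c_p dT/dt = −UA(T − T_amb) + Q̇.
dT/dt = (T_ss − T)/τ with T_ss = T_amb + Q̇/UA = 18.7 + 566/13.4 = 60.939 °C, τ = M c_p/UA = 954·2.46/13.4 = 175.14 s.
Integrating: T(t) = T_ss + (T₀ − T_ss) e^(−t/τ).
T(465) = 60.939 + (19.661)·0.070295 = 62.321 °C.

62.3 °C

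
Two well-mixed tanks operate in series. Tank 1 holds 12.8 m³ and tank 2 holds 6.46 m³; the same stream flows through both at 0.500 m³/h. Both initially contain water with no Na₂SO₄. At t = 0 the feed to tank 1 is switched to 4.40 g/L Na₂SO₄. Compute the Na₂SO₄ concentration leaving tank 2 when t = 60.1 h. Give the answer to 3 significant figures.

3.59 g/L

Each tank obeys Vᵢ dCᵢ/dt = Q(Cᵢ₋₁ − Cᵢ), so τᵢ = Vᵢ/Q.
τ₁ = 12.8/0.500 = 25.600 h; τ₂ = 6.46/0.500 = 12.920 h.
Tank 1: C₁ = C_in(1 − e^(−t/τ₁)). Tank 2 (τ₁ ≠ τ₂): C₂ = C_in[1 − (τ₁ e^(−t/τ₁) − τ₂ e^(−t/τ₂))/(τ₁ − τ₂)].
At t = 60.1: e^(−t/τ₁) = 0.095593, e^(−t/τ₂) = 0.0095453.
C₂ = 4.40·[1 − (25.600·0.095593 − 12.920·0.0095453)/(12.680)] = 4.40·0.81673 = 3.5936 g/L.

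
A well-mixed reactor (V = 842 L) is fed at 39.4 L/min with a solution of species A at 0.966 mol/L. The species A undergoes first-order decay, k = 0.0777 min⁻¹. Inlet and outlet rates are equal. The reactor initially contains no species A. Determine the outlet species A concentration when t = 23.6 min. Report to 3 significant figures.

Species balance: V dC/dt = Q C_in − Q C − k V C.
This is linear with rate a = Q/V + k = 0.12449 min⁻¹.
C_ss = Q C_in/(Q + kV) = 0.36309 mol/L; C(t) = C_ss + (C₀ − C_ss) e^(−a t).
C(23.6) = 0.36309 + (-0.36309)·e^(−0.12449·23.6) = 0.36309 + (-0.36309)·0.052969 = 0.34386 mol/L.

0.344 mol/L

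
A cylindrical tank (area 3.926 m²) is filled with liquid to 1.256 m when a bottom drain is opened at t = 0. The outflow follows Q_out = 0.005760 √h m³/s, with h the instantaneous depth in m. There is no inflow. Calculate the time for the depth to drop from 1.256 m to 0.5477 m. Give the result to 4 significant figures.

With no inflow, A dh/dt = −0.005760 √h.
∫ h^(−1/2) dh = −(0.005760/A) ∫ dt, giving 2√h = 2√h₀ − (0.005760/A) t.
t = 2A(√h₀ − √h)/0.005760 = 2·3.926·(√1.256 − √0.5477)/0.005760
  = 7.85200 × (1.12071 − 0.740068) / 0.005760 = 518.895 s.

518.9 s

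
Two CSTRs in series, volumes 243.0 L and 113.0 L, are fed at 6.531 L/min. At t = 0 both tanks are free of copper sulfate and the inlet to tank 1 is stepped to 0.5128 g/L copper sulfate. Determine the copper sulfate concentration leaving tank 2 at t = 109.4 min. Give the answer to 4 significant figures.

0.4629 g/L

Time constants: τᵢ = Vᵢ/Q for each well-mixed tank.
τ₁ = 243.0/6.531 = 37.2072 min; τ₂ = 113.0/6.531 = 17.3021 min.
Solving the cascade with C₁(0)=C₂(0)=0 gives C₂(t) = C_in[1 − (τ₁ e^(−t/τ₁) − τ₂ e^(−t/τ₂))/(τ₁ − τ₂)].
At t = 109.4: e^(−t/τ₁) = 0.0528502, e^(−t/τ₂) = 0.00179467.
C₂ = 0.5128·[1 − (37.2072·0.0528502 − 17.3021·0.00179467)/(19.9051)] = 0.5128·0.902771 = 0.462941 g/L.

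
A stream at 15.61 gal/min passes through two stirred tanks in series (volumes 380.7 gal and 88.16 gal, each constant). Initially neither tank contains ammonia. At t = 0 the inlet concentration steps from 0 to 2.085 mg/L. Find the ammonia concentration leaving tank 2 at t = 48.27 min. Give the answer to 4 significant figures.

1.710 mg/L

Each tank obeys Vᵢ dCᵢ/dt = Q(Cᵢ₋₁ − Cᵢ), so τᵢ = Vᵢ/Q.
τ₁ = 380.7/15.61 = 24.3882 min; τ₂ = 88.16/15.61 = 5.64766 min.
Solving the cascade with C₁(0)=C₂(0)=0 gives C₂(t) = C_in[1 − (τ₁ e^(−t/τ₁) − τ₂ e^(−t/τ₂))/(τ₁ − τ₂)].
At t = 48.27: e^(−t/τ₁) = 0.138175, e^(−t/τ₂) = 0.000194146.
C₂ = 2.085·[1 − (24.3882·0.138175 − 5.64766·0.000194146)/(18.7406)] = 2.085·0.820243 = 1.71021 mg/L.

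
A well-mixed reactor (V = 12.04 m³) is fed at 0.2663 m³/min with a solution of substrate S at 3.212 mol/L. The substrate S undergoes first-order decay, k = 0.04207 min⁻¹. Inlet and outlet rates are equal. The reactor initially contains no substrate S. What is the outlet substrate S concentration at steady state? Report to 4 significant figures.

1.107 mol/L

Accumulation = in − out − consumed: V dC/dt = Q C_in − Q C − k V C.
Steady state (dC/dt = 0): C_ss = Q C_in/(Q + kV) = C_in/(1 + kV/Q).
C_ss = 0.2663·3.212/(0.2663 + 0.04207·12.04) = 0.855356/0.772823 = 1.10679 mol/L.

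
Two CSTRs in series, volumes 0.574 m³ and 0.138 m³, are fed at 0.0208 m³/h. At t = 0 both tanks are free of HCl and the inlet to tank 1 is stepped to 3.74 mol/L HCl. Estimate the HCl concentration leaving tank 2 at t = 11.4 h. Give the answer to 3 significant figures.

Time constants: τᵢ = Vᵢ/Q for each well-mixed tank.
τ₁ = 0.574/0.0208 = 27.596 h; τ₂ = 0.138/0.0208 = 6.6346 h.
Solving the cascade with C₁(0)=C₂(0)=0 gives C₂(t) = C_in[1 − (τ₁ e^(−t/τ₁) − τ₂ e^(−t/τ₂))/(τ₁ − τ₂)].
At t = 11.4: e^(−t/τ₁) = 0.66160, e^(−t/τ₂) = 0.17938.
C₂ = 3.74·[1 − (27.596·0.66160 − 6.6346·0.17938)/(20.962)] = 3.74·0.18578 = 0.69480 mol/L.

0.695 mol/L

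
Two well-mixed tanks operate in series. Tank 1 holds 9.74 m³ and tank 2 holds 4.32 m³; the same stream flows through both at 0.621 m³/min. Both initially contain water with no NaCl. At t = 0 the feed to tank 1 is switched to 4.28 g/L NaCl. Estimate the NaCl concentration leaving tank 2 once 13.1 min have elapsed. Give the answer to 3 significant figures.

Time constants: τᵢ = Vᵢ/Q for each well-mixed tank.
τ₁ = 9.74/0.621 = 15.684 min; τ₂ = 4.32/0.621 = 6.9565 min.
Tank 1: C₁ = C_in(1 − e^(−t/τ₁)). Tank 2 (τ₁ ≠ τ₂): C₂ = C_in[1 − (τ₁ e^(−t/τ₁) − τ₂ e^(−t/τ₂))/(τ₁ − τ₂)].
At t = 13.1: e^(−t/τ₁) = 0.43378, e^(−t/τ₂) = 0.15211.
C₂ = 4.28·[1 − (15.684·0.43378 − 6.9565·0.15211)/(8.7279)] = 4.28·0.34172 = 1.4626 g/L.

1.46 g/L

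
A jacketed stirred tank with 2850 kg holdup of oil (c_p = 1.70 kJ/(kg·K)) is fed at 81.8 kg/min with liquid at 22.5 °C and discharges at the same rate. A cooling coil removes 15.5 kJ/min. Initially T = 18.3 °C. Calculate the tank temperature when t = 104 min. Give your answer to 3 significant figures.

22.2 °C

M c_p dT/dt = ṁ c_p (T_in − T) − Q̇.
Rearrange: dT/dt = (T_ss − T)/τ with τ = M/ṁ = 34.841 min and T_ss = T_in − Q̇/(ṁ c_p) = 22.389 °C.
T approaches T_ss exponentially: T(t) = T_ss + (T₀ − T_ss) e^(−t/τ).
T(104) = 22.389 + (-4.0885)·e^(−104/34.841) = 22.389 + (-4.0885)·0.050540 = 22.182 °C.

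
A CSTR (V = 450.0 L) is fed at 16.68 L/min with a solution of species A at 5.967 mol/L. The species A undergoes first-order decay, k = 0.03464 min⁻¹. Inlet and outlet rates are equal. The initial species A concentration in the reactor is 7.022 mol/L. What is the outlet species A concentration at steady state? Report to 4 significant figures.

Species balance: V dC/dt = Q C_in − Q C − k V C.
At steady state: 0 = Q C_in − (Q + kV) C_ss, so C_ss = Q C_in/(Q + kV).
C_ss = 16.68·5.967/(16.68 + 0.03464·450.0) = 99.5296/32.2680 = 3.08447 mol/L.

3.084 mol/L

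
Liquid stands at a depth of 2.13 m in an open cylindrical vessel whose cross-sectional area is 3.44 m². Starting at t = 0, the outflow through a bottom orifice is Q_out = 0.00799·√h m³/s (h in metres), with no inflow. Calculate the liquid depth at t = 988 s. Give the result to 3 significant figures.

With no inflow, A dh/dt = −0.00799 √h.
This is separable: 2 d(√h)/dt = −0.00799/A, so √h = √h₀ − (0.00799/(2A)) t.
√h = √2.13 − 0.00799·988/(2·3.44) = 1.4595 − 1.1474 = 0.31205.
h = 0.31205² = 0.097376 m.

0.0974 m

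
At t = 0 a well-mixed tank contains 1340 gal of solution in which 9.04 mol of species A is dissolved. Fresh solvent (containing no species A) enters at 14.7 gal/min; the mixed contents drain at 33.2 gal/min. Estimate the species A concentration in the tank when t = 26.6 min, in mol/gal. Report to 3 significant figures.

0.00469 mol/gal

Let m(t) be the amount of species A. Volume: V(t) = V₀ + (Q_in − Q_out) t = 1340 − 18.500 t; V(26.6) = 847.90 gal.
Species balance (pure solvent in): dm/dt = −Q_out · m/V(t).
dm/m = −Q_out dt/(V₀ − 18.500 t); integrating gives ln(m/m₀) = −(Q_out/(Q_in−Q_out)) ln(V/V₀).
m = m₀ (V₀/V)^(Q_out/(Q_in−Q_out)) = 9.04 × (1340/847.90)^(-1.7946) = 3.9763 mol.
C = m/V = 3.9763/847.90 = 0.0046895 mol/gal.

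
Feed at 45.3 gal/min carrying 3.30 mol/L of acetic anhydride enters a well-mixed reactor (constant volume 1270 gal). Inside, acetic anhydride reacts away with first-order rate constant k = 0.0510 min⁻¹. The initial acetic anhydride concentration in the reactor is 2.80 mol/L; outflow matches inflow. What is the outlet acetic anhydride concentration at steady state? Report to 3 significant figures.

1.36 mol/L

Accumulation = in − out − consumed: V dC/dt = Q C_in − Q C − k V C.
Steady state (dC/dt = 0): C_ss = Q C_in/(Q + kV) = C_in/(1 + kV/Q).
C_ss = 45.3·3.30/(45.3 + 0.0510·1270) = 149.49/110.07 = 1.3581 mol/L.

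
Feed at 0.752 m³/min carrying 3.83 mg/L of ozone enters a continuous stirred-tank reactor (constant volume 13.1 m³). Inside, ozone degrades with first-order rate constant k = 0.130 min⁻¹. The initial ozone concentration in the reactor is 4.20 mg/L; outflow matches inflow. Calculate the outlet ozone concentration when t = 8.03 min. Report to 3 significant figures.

1.85 mg/L

V dC/dt = Q(C_in − C) − k V C.
This is linear with rate a = Q/V + k = 0.18740 min⁻¹.
C_ss = Q C_in/(Q + kV) = 1.1732 mg/L; C(t) = C_ss + (C₀ − C_ss) e^(−a t).
C(8.03) = 1.1732 + (3.0268)·e^(−0.18740·8.03) = 1.1732 + (3.0268)·0.22205 = 1.8453 mg/L.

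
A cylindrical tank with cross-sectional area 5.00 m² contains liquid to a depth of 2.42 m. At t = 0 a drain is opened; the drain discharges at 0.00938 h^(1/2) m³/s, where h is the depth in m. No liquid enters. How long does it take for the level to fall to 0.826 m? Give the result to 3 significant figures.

690 s

Unsteady balance on liquid volume: A dh/dt = −0.00938 √h.
∫ h^(−1/2) dh = −(0.00938/A) ∫ dt, giving 2√h = 2√h₀ − (0.00938/A) t.
t = 2A(√h₀ − √h)/0.00938 = 2·5.00·(√2.42 − √0.826)/0.00938
  = 10.000 × (1.5556 − 0.90885) / 0.00938 = 689.54 s.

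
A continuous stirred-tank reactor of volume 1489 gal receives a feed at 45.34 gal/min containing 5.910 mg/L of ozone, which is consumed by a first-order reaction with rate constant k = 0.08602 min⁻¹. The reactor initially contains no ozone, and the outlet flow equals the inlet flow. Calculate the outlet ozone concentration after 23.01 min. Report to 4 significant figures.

Accumulation = in − out − consumed: V dC/dt = Q C_in − Q C − k V C.
This is linear with rate a = Q/V + k = 0.116470 min⁻¹.
C_ss = Q C_in/(Q + kV) = 1.54511 mg/L; C(t) = C_ss + (C₀ − C_ss) e^(−a t).
C(23.01) = 1.54511 + (-1.54511)·e^(−0.116470·23.01) = 1.54511 + (-1.54511)·0.0685649 = 1.43917 mg/L.

1.439 mg/L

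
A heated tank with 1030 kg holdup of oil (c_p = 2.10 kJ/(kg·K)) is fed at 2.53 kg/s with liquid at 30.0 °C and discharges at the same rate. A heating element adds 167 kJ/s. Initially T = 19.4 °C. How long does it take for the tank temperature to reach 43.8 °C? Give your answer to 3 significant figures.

354 s

M c_p dT/dt = ṁ c_p (T_in − T) + Q̇.
τ = M/ṁ = 407.11 s; T_ss = T_in + Q̇/(ṁ c_p) = 61.432 °C.
T(t) = T_ss + (T₀ − T_ss) e^(−t/τ). Set T = 43.8:
e^(−t/τ) = (43.8 − 61.432)/(19.4 − 61.432) = 0.41949
t = −407.11 · ln(0.41949) = 353.66 s.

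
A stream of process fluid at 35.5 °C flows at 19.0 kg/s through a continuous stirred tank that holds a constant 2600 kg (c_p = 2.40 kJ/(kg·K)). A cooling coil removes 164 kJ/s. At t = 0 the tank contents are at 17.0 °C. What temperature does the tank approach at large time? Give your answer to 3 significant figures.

Heat balance on the well-mixed liquid: M c_p dT/dt = ṁ c_p (T_in − T) − 164.
At steady state dT/dt = 0 ⇒ T_ss = T_in − Q̇/(ṁ c_p) = 35.5 − 164/(19.0·2.40) = 31.904 °C.

31.9 °C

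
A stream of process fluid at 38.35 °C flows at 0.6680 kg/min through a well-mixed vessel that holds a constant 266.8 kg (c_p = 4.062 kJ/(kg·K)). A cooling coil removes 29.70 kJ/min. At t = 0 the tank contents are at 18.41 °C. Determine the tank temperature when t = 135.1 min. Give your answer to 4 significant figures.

20.99 °C

M c_p dT/dt = ṁ c_p (T_in − T) − Q̇.
τ = M/ṁ = 399.401 min; T_ss = T_in − Q̇/(ṁ c_p) = 38.35 − 29.70/(0.6680·4.062) = 27.4044 °C.
This is linear first-order; T(t) = T_ss + (T₀ − T_ss) e^(−t/τ).
T(135.1) = 27.4044 + (-8.99439)·e^(−135.1/399.401) = 27.4044 + (-8.99439)·0.713012 = 20.9913 °C.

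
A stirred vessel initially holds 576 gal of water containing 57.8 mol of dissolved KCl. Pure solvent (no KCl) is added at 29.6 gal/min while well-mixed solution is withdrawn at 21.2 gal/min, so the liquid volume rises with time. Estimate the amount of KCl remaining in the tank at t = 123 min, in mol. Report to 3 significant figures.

Let m(t) be the amount of KCl. Volume: V(t) = V₀ + (Q_in − Q_out) t = 576 + 8.4000 t; V(123) = 1609.2 gal.
No KCl enters, so dm/dt = −Q_out · (m/V).
Separate: dm/m = −Q_out dt/V(t) ⇒ ln(m/m₀) = −(Q_out/(Q_in−Q_out)) ln(V/V₀).
m = m₀ (V₀/V)^(Q_out/(Q_in−Q_out)) = 57.8 × (576/1609.2)^(2.5238) = 4.3235 mol.

4.32 mol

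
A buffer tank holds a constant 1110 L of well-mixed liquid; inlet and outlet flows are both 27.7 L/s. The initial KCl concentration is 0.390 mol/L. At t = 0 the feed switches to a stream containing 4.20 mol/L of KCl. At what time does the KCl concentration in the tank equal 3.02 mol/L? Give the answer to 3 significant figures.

Species balance: V dC/dt = Q(C_in − C) ⇒ τ = V/Q = 40.072 s.
C(t) = C_in + (C₀ − C_in) e^(−t/τ). Set C = 3.02 and solve for t:
e^(−t/τ) = (C − C_in)/(C₀ − C_in) = (3.02 − 4.20)/(0.390 − 4.20) = 0.30971
t = −τ ln(…) = 40.072 × 1.1721 = 46.969 s.

47.0 s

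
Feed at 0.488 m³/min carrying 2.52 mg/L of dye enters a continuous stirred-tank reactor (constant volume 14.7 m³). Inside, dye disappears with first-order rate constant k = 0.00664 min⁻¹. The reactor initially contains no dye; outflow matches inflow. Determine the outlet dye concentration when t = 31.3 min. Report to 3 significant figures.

V dC/dt = Q(C_in − C) − k V C.
This is linear with rate a = Q/V + k = 0.039837 min⁻¹.
C_ss = Q C_in/(Q + kV) = 2.1000 mg/L; C(t) = C_ss + (C₀ − C_ss) e^(−a t).
C(31.3) = 2.1000 + (-2.1000)·e^(−0.039837·31.3) = 2.1000 + (-2.1000)·0.28739 = 1.4965 mg/L.

1.50 mg/L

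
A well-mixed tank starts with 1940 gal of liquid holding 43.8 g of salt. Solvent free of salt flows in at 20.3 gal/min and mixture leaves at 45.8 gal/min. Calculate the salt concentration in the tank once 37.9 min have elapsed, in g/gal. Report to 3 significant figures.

0.0130 g/gal

Total volume: dV/dt = Q_in − Q_out = -25.500 gal/min, so V(t) = 1940 − 25.500 t and V(37.9) = 973.55 gal.
Solute balance: dm/dt = 0 − Q_out C = −Q_out m/V(t).
Separate: dm/m = −Q_out dt/V(t) ⇒ ln(m/m₀) = −(Q_out/(Q_in−Q_out)) ln(V/V₀).
m = m₀ (V₀/V)^(Q_out/(Q_in−Q_out)) = 43.8 × (1940/973.55)^(-1.7961) = 12.696 g.
C = m/V = 12.696/973.55 = 0.013040 g/gal.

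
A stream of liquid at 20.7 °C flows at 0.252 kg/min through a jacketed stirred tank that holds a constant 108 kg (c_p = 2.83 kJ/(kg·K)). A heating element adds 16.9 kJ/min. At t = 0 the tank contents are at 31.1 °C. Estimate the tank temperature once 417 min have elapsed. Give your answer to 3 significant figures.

Energy balance: M c_p dT/dt = ṁ c_p (T_in − T) + 16.9.
Rearrange: dT/dt = (T_ss − T)/τ with τ = M/ṁ = 428.57 min and T_ss = T_in + Q̇/(ṁ c_p) = 44.397 °C.
This is linear first-order; T(t) = T_ss + (T₀ − T_ss) e^(−t/τ).
T(417) = 44.397 + (-13.297)·e^(−417/428.57) = 44.397 + (-13.297)·0.37795 = 39.372 °C.

39.4 °C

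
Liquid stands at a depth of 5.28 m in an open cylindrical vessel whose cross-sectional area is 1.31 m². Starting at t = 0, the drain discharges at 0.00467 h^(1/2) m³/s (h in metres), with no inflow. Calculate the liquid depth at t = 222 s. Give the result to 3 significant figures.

A dh/dt = −Q_out = −0.00467 √h.
Separate and integrate: 2(√h − √h₀) = −(0.00467/A) t.
√h = √5.28 − 0.00467·222/(2·1.31) = 2.2978 − 0.39570 = 1.9021.
h = 1.9021² = 3.6181 m.

3.62 m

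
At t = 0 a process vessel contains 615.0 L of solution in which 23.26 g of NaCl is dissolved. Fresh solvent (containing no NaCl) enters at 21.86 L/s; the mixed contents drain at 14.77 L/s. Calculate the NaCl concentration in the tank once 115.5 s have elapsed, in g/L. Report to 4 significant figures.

Total volume: dV/dt = Q_in − Q_out = 7.09000 L/s, so V(t) = 615.0 + 7.09000 t and V(115.5) = 1433.89 L.
Solute balance: dm/dt = 0 − Q_out C = −Q_out m/V(t).
dm/m = −Q_out dt/(V₀ + 7.09000 t); integrating gives ln(m/m₀) = −(Q_out/(Q_in−Q_out)) ln(V/V₀).
m = m₀ (V₀/V)^(Q_out/(Q_in−Q_out)) = 23.26 × (615.0/1433.89)^(2.08322) = 3.98778 g.
C = m/V = 3.98778/1433.89 = 0.00278108 g/L.

0.002781 g/L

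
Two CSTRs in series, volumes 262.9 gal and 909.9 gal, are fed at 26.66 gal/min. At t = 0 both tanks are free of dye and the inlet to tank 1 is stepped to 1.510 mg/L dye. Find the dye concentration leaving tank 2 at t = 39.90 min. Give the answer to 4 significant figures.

0.8610 mg/L

Species balance on tank i: dCᵢ/dt = (Cᵢ₋₁ − Cᵢ)/τᵢ with τᵢ = Vᵢ/Q.
τ₁ = 262.9/26.66 = 9.86122 min; τ₂ = 909.9/26.66 = 34.1298 min.
Solving the cascade with C₁(0)=C₂(0)=0 gives C₂(t) = C_in[1 − (τ₁ e^(−t/τ₁) − τ₂ e^(−t/τ₂))/(τ₁ − τ₂)].
At t = 39.90: e^(−t/τ₁) = 0.0174895, e^(−t/τ₂) = 0.310657.
C₂ = 1.510·[1 − (9.86122·0.0174895 − 34.1298·0.310657)/(-24.2686)] = 1.510·0.570219 = 0.861030 mg/L.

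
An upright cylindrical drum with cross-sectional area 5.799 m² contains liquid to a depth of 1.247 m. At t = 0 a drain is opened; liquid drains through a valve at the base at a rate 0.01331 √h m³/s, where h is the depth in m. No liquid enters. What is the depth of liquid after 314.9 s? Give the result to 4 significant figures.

0.5705 m

A dh/dt = −Q_out = −0.01331 √h.
Separate and integrate: 2(√h − √h₀) = −(0.01331/A) t.
√h = √1.247 − 0.01331·314.9/(2·5.799) = 1.11669 − 0.361383 = 0.755309.
h = 0.755309² = 0.570491 m.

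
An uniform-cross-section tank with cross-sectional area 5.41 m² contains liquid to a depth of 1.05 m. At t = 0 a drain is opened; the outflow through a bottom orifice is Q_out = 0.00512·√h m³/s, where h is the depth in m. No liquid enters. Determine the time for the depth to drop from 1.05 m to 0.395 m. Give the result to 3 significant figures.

With no inflow, A dh/dt = −0.00512 √h.
∫ h^(−1/2) dh = −(0.00512/A) ∫ dt, giving 2√h = 2√h₀ − (0.00512/A) t.
t = 2A(√h₀ − √h)/0.00512 = 2·5.41·(√1.05 − √0.395)/0.00512
  = 10.820 × (1.0247 − 0.62849) / 0.00512 = 837.29 s.

837 s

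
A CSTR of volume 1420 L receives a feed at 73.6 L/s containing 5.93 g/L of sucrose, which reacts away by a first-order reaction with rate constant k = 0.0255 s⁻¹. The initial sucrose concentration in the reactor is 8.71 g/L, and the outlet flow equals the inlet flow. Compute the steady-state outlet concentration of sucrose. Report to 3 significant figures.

V dC/dt = Q(C_in − C) − k V C.
At steady state: 0 = Q C_in − (Q + kV) C_ss, so C_ss = Q C_in/(Q + kV).
C_ss = 73.6·5.93/(73.6 + 0.0255·1420) = 436.45/109.81 = 3.9746 g/L.

3.97 g/L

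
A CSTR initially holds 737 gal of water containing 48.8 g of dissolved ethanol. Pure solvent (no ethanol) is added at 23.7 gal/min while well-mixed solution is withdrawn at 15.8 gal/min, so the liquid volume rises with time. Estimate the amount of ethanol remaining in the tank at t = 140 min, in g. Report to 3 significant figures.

Total volume: dV/dt = Q_in − Q_out = 7.9000 gal/min, so V(t) = 737 + 7.9000 t and V(140) = 1843.0 gal.
No ethanol enters, so dm/dt = −Q_out · (m/V).
Separate: dm/m = −Q_out dt/V(t) ⇒ ln(m/m₀) = −(Q_out/(Q_in−Q_out)) ln(V/V₀).
m = m₀ (V₀/V)^(Q_out/(Q_in−Q_out)) = 48.8 × (737/1843.0)^(2.0000) = 7.8038 g.

7.80 g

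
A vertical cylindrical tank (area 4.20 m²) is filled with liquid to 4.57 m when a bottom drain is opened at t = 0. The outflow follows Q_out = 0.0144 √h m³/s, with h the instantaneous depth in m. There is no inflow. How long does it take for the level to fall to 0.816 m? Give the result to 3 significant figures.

A dh/dt = −Q_out = −0.0144 √h.
This is separable: 2 d(√h)/dt = −0.0144/A, so √h = √h₀ − (0.0144/(2A)) t.
t = 2A(√h₀ − √h)/0.0144 = 2·4.20·(√4.57 − √0.816)/0.0144
  = 8.4000 × (2.1378 − 0.90333) / 0.0144 = 720.08 s.

720 s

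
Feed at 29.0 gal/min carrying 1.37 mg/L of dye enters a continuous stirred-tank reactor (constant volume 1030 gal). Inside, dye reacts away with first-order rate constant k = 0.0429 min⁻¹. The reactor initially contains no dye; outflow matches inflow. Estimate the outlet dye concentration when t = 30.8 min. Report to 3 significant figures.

0.482 mg/L

V dC/dt = Q(C_in − C) − k V C.
This is linear with rate a = Q/V + k = 0.071055 min⁻¹.
C_ss = Q C_in/(Q + kV) = 0.54286 mg/L; C(t) = C_ss + (C₀ − C_ss) e^(−a t).
C(30.8) = 0.54286 + (-0.54286)·e^(−0.071055·30.8) = 0.54286 + (-0.54286)·0.11208 = 0.48201 mg/L.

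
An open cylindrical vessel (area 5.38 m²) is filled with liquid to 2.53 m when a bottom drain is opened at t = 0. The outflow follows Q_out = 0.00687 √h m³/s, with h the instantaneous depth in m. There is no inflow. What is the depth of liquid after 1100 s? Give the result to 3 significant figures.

0.789 m

Volume balance on the tank: A dh/dt = −0.00687 √h.
Separate and integrate: 2(√h − √h₀) = −(0.00687/A) t.
√h = √2.53 − 0.00687·1100/(2·5.38) = 1.5906 − 0.70232 = 0.88827.
h = 0.88827² = 0.78903 m.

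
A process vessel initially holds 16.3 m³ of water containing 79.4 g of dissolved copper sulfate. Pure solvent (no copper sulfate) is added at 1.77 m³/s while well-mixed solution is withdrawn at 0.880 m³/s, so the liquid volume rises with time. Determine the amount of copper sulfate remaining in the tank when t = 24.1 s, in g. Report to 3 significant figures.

Total volume: dV/dt = Q_in − Q_out = 0.89000 m³/s, so V(t) = 16.3 + 0.89000 t and V(24.1) = 37.749 m³.
Species balance (pure solvent in): dm/dt = −Q_out · m/V(t).
dm/m = −Q_out dt/(V₀ + 0.89000 t); integrating gives ln(m/m₀) = −(Q_out/(Q_in−Q_out)) ln(V/V₀).
m = m₀ (V₀/V)^(Q_out/(Q_in−Q_out)) = 79.4 × (16.3/37.749)^(0.98876) = 34.610 g.

34.6 g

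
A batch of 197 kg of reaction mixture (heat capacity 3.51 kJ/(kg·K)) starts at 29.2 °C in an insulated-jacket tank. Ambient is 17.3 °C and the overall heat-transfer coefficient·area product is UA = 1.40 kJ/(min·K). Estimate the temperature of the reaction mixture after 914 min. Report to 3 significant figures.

19.2 °C

Energy balance: M c_p dT/dt = −UA(T − T_amb).
dT/dt = (T_ss − T)/τ with T_ss = T_amb = 17.300 °C, τ = M c_p/UA = 197·3.51/1.40 = 493.91 min.
Integrating: T(t) = T_ss + (T₀ − T_ss) e^(−t/τ).
T(914) = 17.300 + (11.900)·0.15715 = 19.170 °C.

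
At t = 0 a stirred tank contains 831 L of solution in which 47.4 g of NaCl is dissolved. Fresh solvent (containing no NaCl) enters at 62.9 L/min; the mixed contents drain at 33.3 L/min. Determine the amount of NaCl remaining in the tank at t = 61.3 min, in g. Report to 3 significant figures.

12.9 g

Let m(t) be the amount of NaCl. Volume: V(t) = V₀ + (Q_in − Q_out) t = 831 + 29.600 t; V(61.3) = 2645.5 L.
Solute balance: dm/dt = 0 − Q_out C = −Q_out m/V(t).
Separate: dm/m = −Q_out dt/V(t) ⇒ ln(m/m₀) = −(Q_out/(Q_in−Q_out)) ln(V/V₀).
m = m₀ (V₀/V)^(Q_out/(Q_in−Q_out)) = 47.4 × (831/2645.5)^(1.1250) = 12.883 g.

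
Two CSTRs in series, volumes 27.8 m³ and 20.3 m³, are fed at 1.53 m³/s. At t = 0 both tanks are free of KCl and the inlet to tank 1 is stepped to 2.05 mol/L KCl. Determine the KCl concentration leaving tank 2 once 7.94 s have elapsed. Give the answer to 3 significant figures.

Time constants: τᵢ = Vᵢ/Q for each well-mixed tank.
τ₁ = 27.8/1.53 = 18.170 s; τ₂ = 20.3/1.53 = 13.268 s.
Solving the cascade with C₁(0)=C₂(0)=0 gives C₂(t) = C_in[1 − (τ₁ e^(−t/τ₁) − τ₂ e^(−t/τ₂))/(τ₁ − τ₂)].
At t = 7.94: e^(−t/τ₁) = 0.64598, e^(−t/τ₂) = 0.54967.
C₂ = 2.05·[1 − (18.170·0.64598 − 13.268·0.54967)/(4.9020)] = 2.05·0.093344 = 0.19135 mol/L.

0.191 mol/L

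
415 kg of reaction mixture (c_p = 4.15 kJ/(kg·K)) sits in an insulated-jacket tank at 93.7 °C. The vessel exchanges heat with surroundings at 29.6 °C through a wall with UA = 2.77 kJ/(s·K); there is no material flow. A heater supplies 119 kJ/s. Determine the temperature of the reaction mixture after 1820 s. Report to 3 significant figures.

73.7 °C

Heat balance on the well-mixed liquid: M c_p dT/dt = −UA(T − T_amb) + Q̇.
dT/dt = (T_ss − T)/τ with T_ss = T_amb + Q̇/UA = 29.6 + 119/2.77 = 72.560 °C, τ = M c_p/UA = 415·4.15/2.77 = 621.75 s.
This is linear first-order; T(t) = T_ss + (T₀ − T_ss) e^(−t/τ).
T(1820) = 72.560 + (21.140)·0.053546 = 73.692 °C.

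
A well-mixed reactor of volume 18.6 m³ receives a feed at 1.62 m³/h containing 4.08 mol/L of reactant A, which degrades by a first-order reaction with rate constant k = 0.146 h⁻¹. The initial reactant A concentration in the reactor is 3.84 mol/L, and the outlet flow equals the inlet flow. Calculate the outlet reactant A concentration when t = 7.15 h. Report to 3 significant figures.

Species balance: V dC/dt = Q C_in − Q C − k V C.
dC/dt = (Q/V) C_in − (Q/V + k) C; effective rate a = Q/V + k = 0.087097 + 0.146 = 0.23310 h⁻¹.
C_ss = Q C_in/(Q + kV) = 1.5245 mol/L; C(t) = C_ss + (C₀ − C_ss) e^(−a t).
C(7.15) = 1.5245 + (2.3155)·e^(−0.23310·7.15) = 1.5245 + (2.3155)·0.18888 = 1.9618 mol/L.

1.96 mol/L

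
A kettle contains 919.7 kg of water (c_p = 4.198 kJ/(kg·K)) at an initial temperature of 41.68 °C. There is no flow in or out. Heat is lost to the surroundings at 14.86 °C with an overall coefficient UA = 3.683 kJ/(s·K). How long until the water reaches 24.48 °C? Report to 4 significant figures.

1075 s

Lumped-capacitance energy balance: M c_p dT/dt = UA(T_amb − T).
τ = M c_p/UA = 1048.30 s; T_ss = T_amb = 14.8600 °C.
T(t) = T_ss + (T₀ − T_ss)e^(−t/τ); set T = 24.48:
t = −τ ln[(T − T_ss)/(T₀ − T_ss)] = −1048.30 · ln(0.358688) = 1074.83 s.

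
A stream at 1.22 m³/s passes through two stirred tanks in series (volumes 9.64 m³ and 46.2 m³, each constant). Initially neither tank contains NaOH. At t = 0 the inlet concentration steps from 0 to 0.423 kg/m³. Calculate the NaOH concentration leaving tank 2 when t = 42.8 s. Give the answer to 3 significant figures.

0.251 kg/m³

Species balance on tank i: dCᵢ/dt = (Cᵢ₋₁ − Cᵢ)/τᵢ with τᵢ = Vᵢ/Q.
τ₁ = 9.64/1.22 = 7.9016 s; τ₂ = 46.2/1.22 = 37.869 s.
Tank 1: C₁ = C_in(1 − e^(−t/τ₁)). Tank 2 (τ₁ ≠ τ₂): C₂ = C_in[1 − (τ₁ e^(−t/τ₁) − τ₂ e^(−t/τ₂))/(τ₁ − τ₂)].
At t = 42.8: e^(−t/τ₁) = 0.0044422, e^(−t/τ₂) = 0.32296.
C₂ = 0.423·[1 − (7.9016·0.0044422 − 37.869·0.32296)/(-29.967)] = 0.423·0.59305 = 0.25086 kg/m³.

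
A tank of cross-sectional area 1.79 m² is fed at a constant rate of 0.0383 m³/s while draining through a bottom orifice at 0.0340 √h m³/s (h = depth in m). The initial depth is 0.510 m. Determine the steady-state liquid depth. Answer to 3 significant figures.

1.27 m

Mass balance (ρ constant): A dh/dt = Q_in − 0.0340 √h. At steady state dh/dt = 0:
Q_in = 0.0340 √h_ss ⇒ √h_ss = 0.0383/0.0340 = 1.1265.
h_ss = 1.1265² = 1.2689 m. (Since h₀ = 0.510 m < h_ss, the level will rise toward this value.)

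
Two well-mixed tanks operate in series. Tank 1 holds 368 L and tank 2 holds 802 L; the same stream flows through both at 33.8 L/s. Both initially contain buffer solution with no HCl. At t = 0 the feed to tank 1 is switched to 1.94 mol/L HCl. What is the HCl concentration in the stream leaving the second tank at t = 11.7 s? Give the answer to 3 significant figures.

Time constants: τᵢ = Vᵢ/Q for each well-mixed tank.
τ₁ = 368/33.8 = 10.888 s; τ₂ = 802/33.8 = 23.728 s.
Solving the cascade with C₁(0)=C₂(0)=0 gives C₂(t) = C_in[1 − (τ₁ e^(−t/τ₁) − τ₂ e^(−t/τ₂))/(τ₁ − τ₂)].
At t = 11.7: e^(−t/τ₁) = 0.34143, e^(−t/τ₂) = 0.61073.
C₂ = 1.94·[1 − (10.888·0.34143 − 23.728·0.61073)/(-12.840)] = 1.94·0.16091 = 0.31217 mol/L.

0.312 mol/L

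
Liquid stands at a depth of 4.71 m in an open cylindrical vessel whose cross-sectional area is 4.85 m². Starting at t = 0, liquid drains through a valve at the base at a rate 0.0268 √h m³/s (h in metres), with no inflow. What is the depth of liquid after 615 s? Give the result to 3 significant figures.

0.222 m

With no inflow, A dh/dt = −0.0268 √h.
∫ h^(−1/2) dh = −(0.0268/A) ∫ dt, giving 2√h = 2√h₀ − (0.0268/A) t.
√h = √4.71 − 0.0268·615/(2·4.85) = 2.1703 − 1.6992 = 0.47108.
h = 0.47108² = 0.22191 m.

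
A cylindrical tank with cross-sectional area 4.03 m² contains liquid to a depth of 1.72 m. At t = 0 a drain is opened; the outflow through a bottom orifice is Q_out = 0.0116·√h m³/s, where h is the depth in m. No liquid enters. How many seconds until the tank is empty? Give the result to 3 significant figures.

911 s

A dh/dt = −Q_out = −0.0116 √h.
This is separable: 2 d(√h)/dt = −0.0116/A, so √h = √h₀ − (0.0116/(2A)) t.
Set h = 0: 2√h₀ = (0.0116/A) t_empty ⇒ t_empty = 2A√h₀/0.0116.
t_empty = 2·4.03·√1.72/0.0116 = 8.0600·1.3115/0.0116 = 911.26 s.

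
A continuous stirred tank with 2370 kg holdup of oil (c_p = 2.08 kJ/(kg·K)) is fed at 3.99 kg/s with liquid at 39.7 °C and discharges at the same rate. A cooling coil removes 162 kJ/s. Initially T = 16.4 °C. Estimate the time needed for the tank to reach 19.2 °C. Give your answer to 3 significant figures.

802 s

M c_p dT/dt = ṁ c_p (T_in − T) − Q̇.
τ = M/ṁ = 593.98 s; T_ss = T_in − Q̇/(ṁ c_p) = 20.180 °C.
T(t) = T_ss + (T₀ − T_ss) e^(−t/τ). Set T = 19.2:
e^(−t/τ) = (19.2 − 20.180)/(16.4 − 20.180) = 0.25927
t = −593.98 · ln(0.25927) = 801.82 s.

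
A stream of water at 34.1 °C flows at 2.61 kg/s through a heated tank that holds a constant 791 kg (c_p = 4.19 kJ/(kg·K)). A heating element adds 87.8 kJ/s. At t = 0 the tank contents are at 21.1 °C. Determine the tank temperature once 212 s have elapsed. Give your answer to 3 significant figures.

M c_p dT/dt = ṁ c_p (T_in − T) + Q̇.
Rearrange: dT/dt = (T_ss − T)/τ with τ = M/ṁ = 303.07 s and T_ss = T_in + Q̇/(ṁ c_p) = 42.129 °C.
This is linear first-order; T(t) = T_ss + (T₀ − T_ss) e^(−t/τ).
T(212) = 42.129 + (-21.029)·e^(−212/303.07) = 42.129 + (-21.029)·0.49682 = 31.681 °C.

31.7 °C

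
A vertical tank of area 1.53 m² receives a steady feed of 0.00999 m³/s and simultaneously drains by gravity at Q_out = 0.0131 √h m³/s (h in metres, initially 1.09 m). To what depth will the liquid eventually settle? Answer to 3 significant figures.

Level balance: A dh/dt = 0.00999 − 0.0131 √h. Setting dh/dt = 0:
Q_in = 0.0131 √h_ss ⇒ √h_ss = 0.00999/0.0131 = 0.76260.
h_ss = 0.76260² = 0.58155 m. (Since h₀ = 1.09 m > h_ss, the level will fall toward this value.)

0.582 m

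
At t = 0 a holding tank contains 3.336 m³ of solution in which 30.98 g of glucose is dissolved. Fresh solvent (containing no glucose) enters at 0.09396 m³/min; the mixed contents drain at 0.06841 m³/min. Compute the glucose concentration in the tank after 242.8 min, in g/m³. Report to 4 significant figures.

Let m(t) be the amount of glucose. Volume: V(t) = V₀ + (Q_in − Q_out) t = 3.336 + 0.0255500 t; V(242.8) = 9.53954 m³.
Species balance (pure solvent in): dm/dt = −Q_out · m/V(t).
Separate: dm/m = −Q_out dt/V(t) ⇒ ln(m/m₀) = −(Q_out/(Q_in−Q_out)) ln(V/V₀).
m = m₀ (V₀/V)^(Q_out/(Q_in−Q_out)) = 30.98 × (3.336/9.53954)^(2.67750) = 1.85925 g.
C = m/V = 1.85925/9.53954 = 0.194899 g/m³.

0.1949 g/m³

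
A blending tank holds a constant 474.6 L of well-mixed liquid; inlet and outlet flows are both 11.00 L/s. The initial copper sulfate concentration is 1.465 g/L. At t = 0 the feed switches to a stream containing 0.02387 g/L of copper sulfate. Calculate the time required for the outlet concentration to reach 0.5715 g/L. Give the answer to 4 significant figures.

Accumulation = in − out for the solute gives V dC/dt = Q(C_in − C), so τ = V/Q = 43.1455 s.
C(t) = C_in + (C₀ − C_in) e^(−t/τ). Set C = 0.5715 and solve for t:
e^(−t/τ) = (C − C_in)/(C₀ − C_in) = (0.5715 − 0.02387)/(1.465 − 0.02387) = 0.380000
t = −τ ln(…) = 43.1455 × 0.967583 = 41.7468 s.

41.75 s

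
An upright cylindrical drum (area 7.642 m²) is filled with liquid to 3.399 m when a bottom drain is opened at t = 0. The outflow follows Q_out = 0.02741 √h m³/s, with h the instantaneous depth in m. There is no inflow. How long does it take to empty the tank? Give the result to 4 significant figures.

1028 s

Unsteady balance on liquid volume: A dh/dt = −0.02741 √h.
∫ h^(−1/2) dh = −(0.02741/A) ∫ dt, giving 2√h = 2√h₀ − (0.02741/A) t.
Set h = 0: 2√h₀ = (0.02741/A) t_empty ⇒ t_empty = 2A√h₀/0.02741.
t_empty = 2·7.642·√3.399/0.02741 = 15.2840·1.84364/0.02741 = 1028.02 s.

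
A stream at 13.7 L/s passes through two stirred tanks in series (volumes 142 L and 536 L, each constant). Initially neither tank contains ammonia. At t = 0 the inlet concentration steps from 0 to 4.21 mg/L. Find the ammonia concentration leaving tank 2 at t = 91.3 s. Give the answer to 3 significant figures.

Each tank obeys Vᵢ dCᵢ/dt = Q(Cᵢ₋₁ − Cᵢ), so τᵢ = Vᵢ/Q.
τ₁ = 142/13.7 = 10.365 s; τ₂ = 536/13.7 = 39.124 s.
Tank 1: C₁ = C_in(1 − e^(−t/τ₁)). Tank 2 (τ₁ ≠ τ₂): C₂ = C_in[1 − (τ₁ e^(−t/τ₁) − τ₂ e^(−t/τ₂))/(τ₁ − τ₂)].
At t = 91.3: e^(−t/τ₁) = 0.00014945, e^(−t/τ₂) = 0.096946.
C₂ = 4.21·[1 − (10.365·0.00014945 − 39.124·0.096946)/(-28.759)] = 4.21·0.86817 = 3.6550 mg/L.

3.65 mg/L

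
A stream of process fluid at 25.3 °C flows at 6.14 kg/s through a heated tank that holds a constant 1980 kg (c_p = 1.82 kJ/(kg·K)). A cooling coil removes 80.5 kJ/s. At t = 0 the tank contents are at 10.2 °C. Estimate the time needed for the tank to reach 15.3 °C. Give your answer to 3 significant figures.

335 s

M c_p dT/dt = ṁ c_p (T_in − T) − Q̇.
τ = M/ṁ = 322.48 s; T_ss = T_in − Q̇/(ṁ c_p) = 18.096 °C.
T(t) = T_ss + (T₀ − T_ss) e^(−t/τ). Set T = 15.3:
e^(−t/τ) = (15.3 − 18.096)/(10.2 − 18.096) = 0.35413
t = −322.48 · ln(0.35413) = 334.76 s.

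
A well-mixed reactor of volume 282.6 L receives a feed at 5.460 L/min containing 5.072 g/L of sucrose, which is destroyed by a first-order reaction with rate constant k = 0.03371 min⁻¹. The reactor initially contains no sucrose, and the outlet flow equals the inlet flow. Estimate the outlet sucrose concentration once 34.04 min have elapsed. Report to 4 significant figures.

1.544 g/L

Accumulation = in − out − consumed: V dC/dt = Q C_in − Q C − k V C.
This is linear with rate a = Q/V + k = 0.0530306 min⁻¹.
C_ss = Q C_in/(Q + kV) = 1.84788 g/L; C(t) = C_ss + (C₀ − C_ss) e^(−a t).
C(34.04) = 1.84788 + (-1.84788)·e^(−0.0530306·34.04) = 1.84788 + (-1.84788)·0.164448 = 1.54400 g/L.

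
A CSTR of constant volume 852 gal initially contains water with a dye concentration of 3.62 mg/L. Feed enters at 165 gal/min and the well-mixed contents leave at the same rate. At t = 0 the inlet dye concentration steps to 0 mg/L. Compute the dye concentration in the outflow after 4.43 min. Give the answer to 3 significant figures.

1.54 mg/L

Transient balance on the dissolved component: V dC/dt = Q(C_in − C).
Time constant τ = V/Q = 852/165 = 5.1636 min.
Integrating: C(t) = C_in + (C₀ − C_in) e^(−t/τ).
C(4.43) = 0 + (3.62 − 0)·e^(−4.43/5.1636) = 0 + (3.6200)·0.42404 = 1.5350 mg/L.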